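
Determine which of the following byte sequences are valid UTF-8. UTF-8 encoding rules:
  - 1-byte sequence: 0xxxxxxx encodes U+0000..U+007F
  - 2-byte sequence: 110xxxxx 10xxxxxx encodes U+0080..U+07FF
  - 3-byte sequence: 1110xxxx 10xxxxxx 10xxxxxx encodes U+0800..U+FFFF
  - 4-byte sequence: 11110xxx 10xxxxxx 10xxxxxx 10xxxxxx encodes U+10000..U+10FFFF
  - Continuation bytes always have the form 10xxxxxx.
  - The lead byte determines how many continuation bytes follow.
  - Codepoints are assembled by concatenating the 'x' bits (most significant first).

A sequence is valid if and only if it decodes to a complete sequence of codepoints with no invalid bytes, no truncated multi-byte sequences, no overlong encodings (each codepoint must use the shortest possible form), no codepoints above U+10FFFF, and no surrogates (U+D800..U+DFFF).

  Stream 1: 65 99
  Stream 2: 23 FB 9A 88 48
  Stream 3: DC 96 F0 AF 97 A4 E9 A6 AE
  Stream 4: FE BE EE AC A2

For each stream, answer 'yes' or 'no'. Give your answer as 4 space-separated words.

Answer: no no yes no

Derivation:
Stream 1: error at byte offset 1. INVALID
Stream 2: error at byte offset 1. INVALID
Stream 3: decodes cleanly. VALID
Stream 4: error at byte offset 0. INVALID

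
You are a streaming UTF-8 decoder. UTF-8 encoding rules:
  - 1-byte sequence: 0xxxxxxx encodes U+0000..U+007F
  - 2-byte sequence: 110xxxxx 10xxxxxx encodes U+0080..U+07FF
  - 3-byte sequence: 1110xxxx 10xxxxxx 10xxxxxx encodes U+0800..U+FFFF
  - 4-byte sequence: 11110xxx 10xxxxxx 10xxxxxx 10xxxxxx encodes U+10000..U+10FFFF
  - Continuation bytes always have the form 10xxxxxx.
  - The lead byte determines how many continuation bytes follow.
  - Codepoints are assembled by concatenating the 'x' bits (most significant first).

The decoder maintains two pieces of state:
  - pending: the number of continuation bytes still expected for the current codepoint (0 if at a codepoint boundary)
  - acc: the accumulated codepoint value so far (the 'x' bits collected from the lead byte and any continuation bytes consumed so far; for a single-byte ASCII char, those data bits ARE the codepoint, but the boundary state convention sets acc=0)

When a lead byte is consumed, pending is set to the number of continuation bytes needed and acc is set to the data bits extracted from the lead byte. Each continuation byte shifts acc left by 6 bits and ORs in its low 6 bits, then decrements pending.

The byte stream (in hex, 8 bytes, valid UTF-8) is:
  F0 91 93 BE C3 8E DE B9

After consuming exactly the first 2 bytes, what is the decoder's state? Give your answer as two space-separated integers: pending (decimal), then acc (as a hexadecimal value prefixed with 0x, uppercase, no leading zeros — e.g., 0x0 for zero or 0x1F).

Byte[0]=F0: 4-byte lead. pending=3, acc=0x0
Byte[1]=91: continuation. acc=(acc<<6)|0x11=0x11, pending=2

Answer: 2 0x11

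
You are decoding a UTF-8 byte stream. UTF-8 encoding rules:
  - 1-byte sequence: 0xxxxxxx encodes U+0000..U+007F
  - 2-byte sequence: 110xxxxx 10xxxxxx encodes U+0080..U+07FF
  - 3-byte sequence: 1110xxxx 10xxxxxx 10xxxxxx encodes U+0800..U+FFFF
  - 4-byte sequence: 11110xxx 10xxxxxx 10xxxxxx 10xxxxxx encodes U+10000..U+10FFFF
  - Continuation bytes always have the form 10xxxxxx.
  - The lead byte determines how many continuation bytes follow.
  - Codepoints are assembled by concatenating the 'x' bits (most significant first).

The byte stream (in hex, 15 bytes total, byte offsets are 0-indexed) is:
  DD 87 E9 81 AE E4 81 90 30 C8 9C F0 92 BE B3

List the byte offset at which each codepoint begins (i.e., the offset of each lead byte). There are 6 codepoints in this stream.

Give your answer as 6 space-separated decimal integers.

Byte[0]=DD: 2-byte lead, need 1 cont bytes. acc=0x1D
Byte[1]=87: continuation. acc=(acc<<6)|0x07=0x747
Completed: cp=U+0747 (starts at byte 0)
Byte[2]=E9: 3-byte lead, need 2 cont bytes. acc=0x9
Byte[3]=81: continuation. acc=(acc<<6)|0x01=0x241
Byte[4]=AE: continuation. acc=(acc<<6)|0x2E=0x906E
Completed: cp=U+906E (starts at byte 2)
Byte[5]=E4: 3-byte lead, need 2 cont bytes. acc=0x4
Byte[6]=81: continuation. acc=(acc<<6)|0x01=0x101
Byte[7]=90: continuation. acc=(acc<<6)|0x10=0x4050
Completed: cp=U+4050 (starts at byte 5)
Byte[8]=30: 1-byte ASCII. cp=U+0030
Byte[9]=C8: 2-byte lead, need 1 cont bytes. acc=0x8
Byte[10]=9C: continuation. acc=(acc<<6)|0x1C=0x21C
Completed: cp=U+021C (starts at byte 9)
Byte[11]=F0: 4-byte lead, need 3 cont bytes. acc=0x0
Byte[12]=92: continuation. acc=(acc<<6)|0x12=0x12
Byte[13]=BE: continuation. acc=(acc<<6)|0x3E=0x4BE
Byte[14]=B3: continuation. acc=(acc<<6)|0x33=0x12FB3
Completed: cp=U+12FB3 (starts at byte 11)

Answer: 0 2 5 8 9 11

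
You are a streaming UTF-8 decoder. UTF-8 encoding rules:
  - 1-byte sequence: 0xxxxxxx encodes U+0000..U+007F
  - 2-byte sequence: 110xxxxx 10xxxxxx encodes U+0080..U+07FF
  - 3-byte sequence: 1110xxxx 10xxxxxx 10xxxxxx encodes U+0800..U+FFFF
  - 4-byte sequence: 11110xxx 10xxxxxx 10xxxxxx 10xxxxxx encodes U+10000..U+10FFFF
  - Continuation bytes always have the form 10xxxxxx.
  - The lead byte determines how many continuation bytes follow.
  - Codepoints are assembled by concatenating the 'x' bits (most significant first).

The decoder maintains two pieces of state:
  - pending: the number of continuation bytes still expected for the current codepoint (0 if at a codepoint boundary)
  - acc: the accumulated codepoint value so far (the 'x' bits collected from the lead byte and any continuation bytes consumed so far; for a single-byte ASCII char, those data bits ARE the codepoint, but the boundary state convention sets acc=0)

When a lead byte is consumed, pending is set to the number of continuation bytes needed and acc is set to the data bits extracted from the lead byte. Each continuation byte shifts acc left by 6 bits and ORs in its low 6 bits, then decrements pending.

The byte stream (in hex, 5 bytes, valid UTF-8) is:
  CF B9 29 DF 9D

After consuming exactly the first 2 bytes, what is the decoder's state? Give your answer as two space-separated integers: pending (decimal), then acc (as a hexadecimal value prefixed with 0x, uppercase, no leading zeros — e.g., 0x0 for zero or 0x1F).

Byte[0]=CF: 2-byte lead. pending=1, acc=0xF
Byte[1]=B9: continuation. acc=(acc<<6)|0x39=0x3F9, pending=0

Answer: 0 0x3F9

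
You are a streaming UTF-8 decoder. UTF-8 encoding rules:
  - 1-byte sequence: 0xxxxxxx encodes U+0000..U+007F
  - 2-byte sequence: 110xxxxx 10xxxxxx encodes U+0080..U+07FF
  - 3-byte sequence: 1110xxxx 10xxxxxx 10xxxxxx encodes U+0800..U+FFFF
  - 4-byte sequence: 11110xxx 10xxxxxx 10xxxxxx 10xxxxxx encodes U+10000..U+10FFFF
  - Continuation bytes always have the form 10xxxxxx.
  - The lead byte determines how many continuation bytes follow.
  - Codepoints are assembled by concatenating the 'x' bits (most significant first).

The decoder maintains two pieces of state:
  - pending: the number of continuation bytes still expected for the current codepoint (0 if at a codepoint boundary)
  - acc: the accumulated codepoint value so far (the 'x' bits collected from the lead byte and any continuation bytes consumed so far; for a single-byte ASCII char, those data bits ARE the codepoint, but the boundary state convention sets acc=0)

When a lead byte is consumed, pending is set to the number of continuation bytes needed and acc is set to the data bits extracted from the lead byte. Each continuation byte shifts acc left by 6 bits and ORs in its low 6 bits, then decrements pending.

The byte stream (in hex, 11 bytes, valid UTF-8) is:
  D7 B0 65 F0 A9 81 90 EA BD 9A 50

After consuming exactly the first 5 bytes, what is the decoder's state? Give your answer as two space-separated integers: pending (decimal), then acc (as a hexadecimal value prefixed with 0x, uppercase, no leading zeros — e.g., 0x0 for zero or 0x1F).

Byte[0]=D7: 2-byte lead. pending=1, acc=0x17
Byte[1]=B0: continuation. acc=(acc<<6)|0x30=0x5F0, pending=0
Byte[2]=65: 1-byte. pending=0, acc=0x0
Byte[3]=F0: 4-byte lead. pending=3, acc=0x0
Byte[4]=A9: continuation. acc=(acc<<6)|0x29=0x29, pending=2

Answer: 2 0x29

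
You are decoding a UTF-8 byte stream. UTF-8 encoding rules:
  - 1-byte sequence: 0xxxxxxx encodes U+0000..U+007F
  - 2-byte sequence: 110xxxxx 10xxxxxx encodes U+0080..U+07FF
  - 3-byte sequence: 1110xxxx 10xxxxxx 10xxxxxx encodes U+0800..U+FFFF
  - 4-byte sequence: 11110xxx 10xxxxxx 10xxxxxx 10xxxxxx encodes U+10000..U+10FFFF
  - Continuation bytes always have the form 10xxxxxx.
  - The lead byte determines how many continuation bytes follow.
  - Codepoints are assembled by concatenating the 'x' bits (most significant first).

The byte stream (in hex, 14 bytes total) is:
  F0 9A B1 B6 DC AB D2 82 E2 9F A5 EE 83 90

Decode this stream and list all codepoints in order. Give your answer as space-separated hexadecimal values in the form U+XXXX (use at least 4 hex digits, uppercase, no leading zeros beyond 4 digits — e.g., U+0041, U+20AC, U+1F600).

Answer: U+1AC76 U+072B U+0482 U+27E5 U+E0D0

Derivation:
Byte[0]=F0: 4-byte lead, need 3 cont bytes. acc=0x0
Byte[1]=9A: continuation. acc=(acc<<6)|0x1A=0x1A
Byte[2]=B1: continuation. acc=(acc<<6)|0x31=0x6B1
Byte[3]=B6: continuation. acc=(acc<<6)|0x36=0x1AC76
Completed: cp=U+1AC76 (starts at byte 0)
Byte[4]=DC: 2-byte lead, need 1 cont bytes. acc=0x1C
Byte[5]=AB: continuation. acc=(acc<<6)|0x2B=0x72B
Completed: cp=U+072B (starts at byte 4)
Byte[6]=D2: 2-byte lead, need 1 cont bytes. acc=0x12
Byte[7]=82: continuation. acc=(acc<<6)|0x02=0x482
Completed: cp=U+0482 (starts at byte 6)
Byte[8]=E2: 3-byte lead, need 2 cont bytes. acc=0x2
Byte[9]=9F: continuation. acc=(acc<<6)|0x1F=0x9F
Byte[10]=A5: continuation. acc=(acc<<6)|0x25=0x27E5
Completed: cp=U+27E5 (starts at byte 8)
Byte[11]=EE: 3-byte lead, need 2 cont bytes. acc=0xE
Byte[12]=83: continuation. acc=(acc<<6)|0x03=0x383
Byte[13]=90: continuation. acc=(acc<<6)|0x10=0xE0D0
Completed: cp=U+E0D0 (starts at byte 11)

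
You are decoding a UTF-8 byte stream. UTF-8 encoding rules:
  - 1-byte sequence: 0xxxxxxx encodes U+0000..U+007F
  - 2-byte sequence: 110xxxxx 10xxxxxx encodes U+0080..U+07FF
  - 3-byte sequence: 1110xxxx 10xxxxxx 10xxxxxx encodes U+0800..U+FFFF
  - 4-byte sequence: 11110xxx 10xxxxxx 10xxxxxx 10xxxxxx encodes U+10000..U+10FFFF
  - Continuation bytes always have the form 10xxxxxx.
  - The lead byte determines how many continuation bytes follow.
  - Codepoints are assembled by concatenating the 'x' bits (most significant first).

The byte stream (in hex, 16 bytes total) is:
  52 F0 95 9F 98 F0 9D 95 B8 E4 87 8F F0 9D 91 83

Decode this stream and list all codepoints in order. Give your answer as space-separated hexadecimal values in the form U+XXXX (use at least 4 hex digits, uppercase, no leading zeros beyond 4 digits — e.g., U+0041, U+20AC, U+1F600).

Answer: U+0052 U+157D8 U+1D578 U+41CF U+1D443

Derivation:
Byte[0]=52: 1-byte ASCII. cp=U+0052
Byte[1]=F0: 4-byte lead, need 3 cont bytes. acc=0x0
Byte[2]=95: continuation. acc=(acc<<6)|0x15=0x15
Byte[3]=9F: continuation. acc=(acc<<6)|0x1F=0x55F
Byte[4]=98: continuation. acc=(acc<<6)|0x18=0x157D8
Completed: cp=U+157D8 (starts at byte 1)
Byte[5]=F0: 4-byte lead, need 3 cont bytes. acc=0x0
Byte[6]=9D: continuation. acc=(acc<<6)|0x1D=0x1D
Byte[7]=95: continuation. acc=(acc<<6)|0x15=0x755
Byte[8]=B8: continuation. acc=(acc<<6)|0x38=0x1D578
Completed: cp=U+1D578 (starts at byte 5)
Byte[9]=E4: 3-byte lead, need 2 cont bytes. acc=0x4
Byte[10]=87: continuation. acc=(acc<<6)|0x07=0x107
Byte[11]=8F: continuation. acc=(acc<<6)|0x0F=0x41CF
Completed: cp=U+41CF (starts at byte 9)
Byte[12]=F0: 4-byte lead, need 3 cont bytes. acc=0x0
Byte[13]=9D: continuation. acc=(acc<<6)|0x1D=0x1D
Byte[14]=91: continuation. acc=(acc<<6)|0x11=0x751
Byte[15]=83: continuation. acc=(acc<<6)|0x03=0x1D443
Completed: cp=U+1D443 (starts at byte 12)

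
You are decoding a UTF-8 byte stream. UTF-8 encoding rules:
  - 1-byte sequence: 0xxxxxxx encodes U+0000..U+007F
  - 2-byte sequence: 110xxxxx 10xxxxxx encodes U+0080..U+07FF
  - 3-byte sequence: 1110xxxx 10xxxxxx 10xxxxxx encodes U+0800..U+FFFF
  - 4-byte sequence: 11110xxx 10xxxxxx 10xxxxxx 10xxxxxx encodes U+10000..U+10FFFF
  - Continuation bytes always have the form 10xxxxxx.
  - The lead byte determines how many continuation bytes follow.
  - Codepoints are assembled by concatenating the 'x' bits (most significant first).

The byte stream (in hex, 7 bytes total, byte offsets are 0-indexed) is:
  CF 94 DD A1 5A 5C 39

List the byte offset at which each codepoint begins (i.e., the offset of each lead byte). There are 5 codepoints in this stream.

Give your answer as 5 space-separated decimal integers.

Answer: 0 2 4 5 6

Derivation:
Byte[0]=CF: 2-byte lead, need 1 cont bytes. acc=0xF
Byte[1]=94: continuation. acc=(acc<<6)|0x14=0x3D4
Completed: cp=U+03D4 (starts at byte 0)
Byte[2]=DD: 2-byte lead, need 1 cont bytes. acc=0x1D
Byte[3]=A1: continuation. acc=(acc<<6)|0x21=0x761
Completed: cp=U+0761 (starts at byte 2)
Byte[4]=5A: 1-byte ASCII. cp=U+005A
Byte[5]=5C: 1-byte ASCII. cp=U+005C
Byte[6]=39: 1-byte ASCII. cp=U+0039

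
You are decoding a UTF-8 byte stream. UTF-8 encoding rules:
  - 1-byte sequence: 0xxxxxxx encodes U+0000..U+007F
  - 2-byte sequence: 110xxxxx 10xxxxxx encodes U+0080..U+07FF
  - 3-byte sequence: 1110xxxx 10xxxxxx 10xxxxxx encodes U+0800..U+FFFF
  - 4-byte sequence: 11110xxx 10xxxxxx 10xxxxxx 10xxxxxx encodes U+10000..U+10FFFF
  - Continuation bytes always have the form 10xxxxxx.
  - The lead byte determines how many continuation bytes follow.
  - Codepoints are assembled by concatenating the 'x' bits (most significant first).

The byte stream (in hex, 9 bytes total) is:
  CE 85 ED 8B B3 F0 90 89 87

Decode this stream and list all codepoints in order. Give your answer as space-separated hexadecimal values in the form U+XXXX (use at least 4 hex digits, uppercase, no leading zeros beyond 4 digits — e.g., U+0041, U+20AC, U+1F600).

Answer: U+0385 U+D2F3 U+10247

Derivation:
Byte[0]=CE: 2-byte lead, need 1 cont bytes. acc=0xE
Byte[1]=85: continuation. acc=(acc<<6)|0x05=0x385
Completed: cp=U+0385 (starts at byte 0)
Byte[2]=ED: 3-byte lead, need 2 cont bytes. acc=0xD
Byte[3]=8B: continuation. acc=(acc<<6)|0x0B=0x34B
Byte[4]=B3: continuation. acc=(acc<<6)|0x33=0xD2F3
Completed: cp=U+D2F3 (starts at byte 2)
Byte[5]=F0: 4-byte lead, need 3 cont bytes. acc=0x0
Byte[6]=90: continuation. acc=(acc<<6)|0x10=0x10
Byte[7]=89: continuation. acc=(acc<<6)|0x09=0x409
Byte[8]=87: continuation. acc=(acc<<6)|0x07=0x10247
Completed: cp=U+10247 (starts at byte 5)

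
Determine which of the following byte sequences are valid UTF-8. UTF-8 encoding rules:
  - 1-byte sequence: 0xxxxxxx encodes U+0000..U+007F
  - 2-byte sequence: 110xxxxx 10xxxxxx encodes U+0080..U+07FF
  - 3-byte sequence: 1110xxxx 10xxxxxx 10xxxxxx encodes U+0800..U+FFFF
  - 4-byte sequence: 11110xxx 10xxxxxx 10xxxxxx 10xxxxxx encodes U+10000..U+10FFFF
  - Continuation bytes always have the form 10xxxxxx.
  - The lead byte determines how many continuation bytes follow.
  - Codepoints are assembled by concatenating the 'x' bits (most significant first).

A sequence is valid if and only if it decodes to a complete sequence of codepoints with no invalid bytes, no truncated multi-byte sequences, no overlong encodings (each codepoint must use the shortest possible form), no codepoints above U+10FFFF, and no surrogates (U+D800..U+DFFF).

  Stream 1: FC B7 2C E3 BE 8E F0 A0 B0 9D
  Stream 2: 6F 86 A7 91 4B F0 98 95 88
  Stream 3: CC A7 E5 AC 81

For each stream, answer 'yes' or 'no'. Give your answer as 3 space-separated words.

Answer: no no yes

Derivation:
Stream 1: error at byte offset 0. INVALID
Stream 2: error at byte offset 1. INVALID
Stream 3: decodes cleanly. VALID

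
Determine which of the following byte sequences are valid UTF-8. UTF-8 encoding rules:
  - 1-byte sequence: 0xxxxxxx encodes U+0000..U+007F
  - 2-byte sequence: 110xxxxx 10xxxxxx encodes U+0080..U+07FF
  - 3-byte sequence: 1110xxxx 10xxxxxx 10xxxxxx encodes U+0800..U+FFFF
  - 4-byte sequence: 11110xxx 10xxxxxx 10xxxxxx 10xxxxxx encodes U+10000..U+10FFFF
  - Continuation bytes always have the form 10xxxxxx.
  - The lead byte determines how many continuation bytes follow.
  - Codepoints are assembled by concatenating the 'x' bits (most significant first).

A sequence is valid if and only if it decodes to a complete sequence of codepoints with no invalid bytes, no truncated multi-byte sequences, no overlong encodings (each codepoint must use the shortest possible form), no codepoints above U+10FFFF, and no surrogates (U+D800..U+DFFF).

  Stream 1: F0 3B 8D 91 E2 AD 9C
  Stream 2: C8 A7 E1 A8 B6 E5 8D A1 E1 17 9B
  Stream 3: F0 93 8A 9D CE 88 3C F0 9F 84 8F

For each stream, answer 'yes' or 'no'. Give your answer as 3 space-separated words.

Answer: no no yes

Derivation:
Stream 1: error at byte offset 1. INVALID
Stream 2: error at byte offset 9. INVALID
Stream 3: decodes cleanly. VALID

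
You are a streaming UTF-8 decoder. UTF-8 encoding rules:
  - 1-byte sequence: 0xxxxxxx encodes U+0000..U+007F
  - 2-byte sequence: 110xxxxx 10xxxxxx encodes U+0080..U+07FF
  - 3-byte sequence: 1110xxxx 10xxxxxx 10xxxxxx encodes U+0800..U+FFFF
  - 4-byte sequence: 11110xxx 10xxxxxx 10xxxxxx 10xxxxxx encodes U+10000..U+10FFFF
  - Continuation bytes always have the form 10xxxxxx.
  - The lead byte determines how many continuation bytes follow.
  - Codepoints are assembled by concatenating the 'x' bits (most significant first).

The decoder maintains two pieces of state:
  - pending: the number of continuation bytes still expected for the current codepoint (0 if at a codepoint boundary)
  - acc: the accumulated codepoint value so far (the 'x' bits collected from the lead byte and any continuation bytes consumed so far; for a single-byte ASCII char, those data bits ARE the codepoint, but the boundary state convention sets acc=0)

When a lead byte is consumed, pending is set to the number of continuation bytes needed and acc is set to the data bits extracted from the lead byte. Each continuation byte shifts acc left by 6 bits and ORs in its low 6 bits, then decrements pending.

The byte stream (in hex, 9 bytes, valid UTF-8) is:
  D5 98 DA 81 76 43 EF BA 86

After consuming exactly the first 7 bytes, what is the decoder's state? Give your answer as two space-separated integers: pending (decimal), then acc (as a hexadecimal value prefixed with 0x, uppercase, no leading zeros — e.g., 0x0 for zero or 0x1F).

Answer: 2 0xF

Derivation:
Byte[0]=D5: 2-byte lead. pending=1, acc=0x15
Byte[1]=98: continuation. acc=(acc<<6)|0x18=0x558, pending=0
Byte[2]=DA: 2-byte lead. pending=1, acc=0x1A
Byte[3]=81: continuation. acc=(acc<<6)|0x01=0x681, pending=0
Byte[4]=76: 1-byte. pending=0, acc=0x0
Byte[5]=43: 1-byte. pending=0, acc=0x0
Byte[6]=EF: 3-byte lead. pending=2, acc=0xF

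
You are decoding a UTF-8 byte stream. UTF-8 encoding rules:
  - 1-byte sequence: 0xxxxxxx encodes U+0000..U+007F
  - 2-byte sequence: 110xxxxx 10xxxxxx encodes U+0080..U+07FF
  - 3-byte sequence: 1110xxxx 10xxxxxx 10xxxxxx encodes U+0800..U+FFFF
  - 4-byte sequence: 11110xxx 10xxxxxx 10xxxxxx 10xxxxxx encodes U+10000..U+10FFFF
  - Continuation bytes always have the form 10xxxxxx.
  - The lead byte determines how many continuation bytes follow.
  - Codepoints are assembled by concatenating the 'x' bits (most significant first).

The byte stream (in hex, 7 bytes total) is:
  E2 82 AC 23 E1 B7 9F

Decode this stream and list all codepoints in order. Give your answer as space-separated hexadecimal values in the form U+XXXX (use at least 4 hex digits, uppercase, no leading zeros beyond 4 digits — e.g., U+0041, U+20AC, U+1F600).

Answer: U+20AC U+0023 U+1DDF

Derivation:
Byte[0]=E2: 3-byte lead, need 2 cont bytes. acc=0x2
Byte[1]=82: continuation. acc=(acc<<6)|0x02=0x82
Byte[2]=AC: continuation. acc=(acc<<6)|0x2C=0x20AC
Completed: cp=U+20AC (starts at byte 0)
Byte[3]=23: 1-byte ASCII. cp=U+0023
Byte[4]=E1: 3-byte lead, need 2 cont bytes. acc=0x1
Byte[5]=B7: continuation. acc=(acc<<6)|0x37=0x77
Byte[6]=9F: continuation. acc=(acc<<6)|0x1F=0x1DDF
Completed: cp=U+1DDF (starts at byte 4)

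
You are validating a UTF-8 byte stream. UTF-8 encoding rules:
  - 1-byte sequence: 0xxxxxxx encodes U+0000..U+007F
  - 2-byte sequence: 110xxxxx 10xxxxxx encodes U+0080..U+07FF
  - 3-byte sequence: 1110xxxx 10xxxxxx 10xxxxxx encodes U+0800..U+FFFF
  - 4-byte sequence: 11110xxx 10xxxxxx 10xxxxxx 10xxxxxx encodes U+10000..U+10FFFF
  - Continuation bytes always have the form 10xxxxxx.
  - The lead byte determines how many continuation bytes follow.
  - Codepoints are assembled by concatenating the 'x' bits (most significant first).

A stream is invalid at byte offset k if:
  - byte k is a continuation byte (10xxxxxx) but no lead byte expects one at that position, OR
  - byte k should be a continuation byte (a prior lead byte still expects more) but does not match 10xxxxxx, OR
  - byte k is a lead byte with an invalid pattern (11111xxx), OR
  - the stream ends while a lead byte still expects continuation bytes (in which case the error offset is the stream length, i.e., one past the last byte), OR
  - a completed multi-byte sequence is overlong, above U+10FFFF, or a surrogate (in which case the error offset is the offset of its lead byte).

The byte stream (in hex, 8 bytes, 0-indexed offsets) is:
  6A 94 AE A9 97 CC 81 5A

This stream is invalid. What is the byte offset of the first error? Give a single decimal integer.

Byte[0]=6A: 1-byte ASCII. cp=U+006A
Byte[1]=94: INVALID lead byte (not 0xxx/110x/1110/11110)

Answer: 1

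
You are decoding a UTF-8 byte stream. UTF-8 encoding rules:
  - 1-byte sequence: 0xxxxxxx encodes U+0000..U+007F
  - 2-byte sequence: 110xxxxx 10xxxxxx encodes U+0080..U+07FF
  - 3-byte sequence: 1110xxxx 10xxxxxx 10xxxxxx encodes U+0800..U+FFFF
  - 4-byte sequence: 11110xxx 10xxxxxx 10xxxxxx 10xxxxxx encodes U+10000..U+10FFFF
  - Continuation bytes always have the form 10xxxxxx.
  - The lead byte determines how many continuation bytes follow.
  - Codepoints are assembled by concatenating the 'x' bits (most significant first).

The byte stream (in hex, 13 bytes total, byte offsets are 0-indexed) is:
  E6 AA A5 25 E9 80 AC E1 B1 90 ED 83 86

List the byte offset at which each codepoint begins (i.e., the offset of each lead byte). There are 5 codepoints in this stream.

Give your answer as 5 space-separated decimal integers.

Byte[0]=E6: 3-byte lead, need 2 cont bytes. acc=0x6
Byte[1]=AA: continuation. acc=(acc<<6)|0x2A=0x1AA
Byte[2]=A5: continuation. acc=(acc<<6)|0x25=0x6AA5
Completed: cp=U+6AA5 (starts at byte 0)
Byte[3]=25: 1-byte ASCII. cp=U+0025
Byte[4]=E9: 3-byte lead, need 2 cont bytes. acc=0x9
Byte[5]=80: continuation. acc=(acc<<6)|0x00=0x240
Byte[6]=AC: continuation. acc=(acc<<6)|0x2C=0x902C
Completed: cp=U+902C (starts at byte 4)
Byte[7]=E1: 3-byte lead, need 2 cont bytes. acc=0x1
Byte[8]=B1: continuation. acc=(acc<<6)|0x31=0x71
Byte[9]=90: continuation. acc=(acc<<6)|0x10=0x1C50
Completed: cp=U+1C50 (starts at byte 7)
Byte[10]=ED: 3-byte lead, need 2 cont bytes. acc=0xD
Byte[11]=83: continuation. acc=(acc<<6)|0x03=0x343
Byte[12]=86: continuation. acc=(acc<<6)|0x06=0xD0C6
Completed: cp=U+D0C6 (starts at byte 10)

Answer: 0 3 4 7 10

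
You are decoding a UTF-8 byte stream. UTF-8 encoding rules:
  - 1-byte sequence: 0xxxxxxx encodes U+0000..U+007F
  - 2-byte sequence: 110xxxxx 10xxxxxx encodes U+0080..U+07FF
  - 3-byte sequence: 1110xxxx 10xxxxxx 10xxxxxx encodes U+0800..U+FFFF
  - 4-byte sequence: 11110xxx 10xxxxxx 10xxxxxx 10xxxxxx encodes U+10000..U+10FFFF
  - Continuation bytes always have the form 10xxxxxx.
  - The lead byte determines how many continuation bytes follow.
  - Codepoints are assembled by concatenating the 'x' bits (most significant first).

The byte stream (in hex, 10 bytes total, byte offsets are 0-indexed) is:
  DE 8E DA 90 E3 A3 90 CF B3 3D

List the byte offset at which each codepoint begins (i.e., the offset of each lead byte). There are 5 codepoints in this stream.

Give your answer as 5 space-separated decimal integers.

Byte[0]=DE: 2-byte lead, need 1 cont bytes. acc=0x1E
Byte[1]=8E: continuation. acc=(acc<<6)|0x0E=0x78E
Completed: cp=U+078E (starts at byte 0)
Byte[2]=DA: 2-byte lead, need 1 cont bytes. acc=0x1A
Byte[3]=90: continuation. acc=(acc<<6)|0x10=0x690
Completed: cp=U+0690 (starts at byte 2)
Byte[4]=E3: 3-byte lead, need 2 cont bytes. acc=0x3
Byte[5]=A3: continuation. acc=(acc<<6)|0x23=0xE3
Byte[6]=90: continuation. acc=(acc<<6)|0x10=0x38D0
Completed: cp=U+38D0 (starts at byte 4)
Byte[7]=CF: 2-byte lead, need 1 cont bytes. acc=0xF
Byte[8]=B3: continuation. acc=(acc<<6)|0x33=0x3F3
Completed: cp=U+03F3 (starts at byte 7)
Byte[9]=3D: 1-byte ASCII. cp=U+003D

Answer: 0 2 4 7 9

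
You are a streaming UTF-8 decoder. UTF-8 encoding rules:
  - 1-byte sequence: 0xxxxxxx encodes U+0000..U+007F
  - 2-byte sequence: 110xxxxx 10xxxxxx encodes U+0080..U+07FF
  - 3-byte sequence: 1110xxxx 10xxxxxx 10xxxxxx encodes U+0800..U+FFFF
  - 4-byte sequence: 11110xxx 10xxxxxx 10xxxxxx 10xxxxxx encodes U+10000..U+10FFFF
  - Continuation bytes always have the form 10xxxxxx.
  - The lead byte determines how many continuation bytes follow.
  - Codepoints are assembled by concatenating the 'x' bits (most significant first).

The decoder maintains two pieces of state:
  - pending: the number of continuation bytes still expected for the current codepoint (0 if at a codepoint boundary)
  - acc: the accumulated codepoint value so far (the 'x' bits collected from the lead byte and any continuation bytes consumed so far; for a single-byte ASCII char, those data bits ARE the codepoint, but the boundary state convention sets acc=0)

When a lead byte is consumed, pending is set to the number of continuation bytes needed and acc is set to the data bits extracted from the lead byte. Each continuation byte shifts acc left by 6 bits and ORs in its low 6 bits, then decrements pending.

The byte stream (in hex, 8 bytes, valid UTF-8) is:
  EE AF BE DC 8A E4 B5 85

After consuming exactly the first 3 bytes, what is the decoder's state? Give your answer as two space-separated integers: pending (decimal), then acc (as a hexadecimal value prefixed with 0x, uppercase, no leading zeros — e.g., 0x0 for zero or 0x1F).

Answer: 0 0xEBFE

Derivation:
Byte[0]=EE: 3-byte lead. pending=2, acc=0xE
Byte[1]=AF: continuation. acc=(acc<<6)|0x2F=0x3AF, pending=1
Byte[2]=BE: continuation. acc=(acc<<6)|0x3E=0xEBFE, pending=0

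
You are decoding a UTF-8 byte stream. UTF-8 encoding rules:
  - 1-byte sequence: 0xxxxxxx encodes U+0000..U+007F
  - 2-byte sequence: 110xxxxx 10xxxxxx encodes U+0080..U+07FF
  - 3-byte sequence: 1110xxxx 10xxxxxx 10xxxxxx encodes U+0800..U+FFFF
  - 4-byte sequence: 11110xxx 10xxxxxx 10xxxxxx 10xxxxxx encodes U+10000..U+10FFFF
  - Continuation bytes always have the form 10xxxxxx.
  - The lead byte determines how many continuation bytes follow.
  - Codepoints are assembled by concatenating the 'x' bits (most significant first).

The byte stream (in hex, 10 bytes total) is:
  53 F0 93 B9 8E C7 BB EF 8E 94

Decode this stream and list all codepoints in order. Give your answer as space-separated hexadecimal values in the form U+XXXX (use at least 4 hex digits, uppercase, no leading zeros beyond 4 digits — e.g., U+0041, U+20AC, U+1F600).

Answer: U+0053 U+13E4E U+01FB U+F394

Derivation:
Byte[0]=53: 1-byte ASCII. cp=U+0053
Byte[1]=F0: 4-byte lead, need 3 cont bytes. acc=0x0
Byte[2]=93: continuation. acc=(acc<<6)|0x13=0x13
Byte[3]=B9: continuation. acc=(acc<<6)|0x39=0x4F9
Byte[4]=8E: continuation. acc=(acc<<6)|0x0E=0x13E4E
Completed: cp=U+13E4E (starts at byte 1)
Byte[5]=C7: 2-byte lead, need 1 cont bytes. acc=0x7
Byte[6]=BB: continuation. acc=(acc<<6)|0x3B=0x1FB
Completed: cp=U+01FB (starts at byte 5)
Byte[7]=EF: 3-byte lead, need 2 cont bytes. acc=0xF
Byte[8]=8E: continuation. acc=(acc<<6)|0x0E=0x3CE
Byte[9]=94: continuation. acc=(acc<<6)|0x14=0xF394
Completed: cp=U+F394 (starts at byte 7)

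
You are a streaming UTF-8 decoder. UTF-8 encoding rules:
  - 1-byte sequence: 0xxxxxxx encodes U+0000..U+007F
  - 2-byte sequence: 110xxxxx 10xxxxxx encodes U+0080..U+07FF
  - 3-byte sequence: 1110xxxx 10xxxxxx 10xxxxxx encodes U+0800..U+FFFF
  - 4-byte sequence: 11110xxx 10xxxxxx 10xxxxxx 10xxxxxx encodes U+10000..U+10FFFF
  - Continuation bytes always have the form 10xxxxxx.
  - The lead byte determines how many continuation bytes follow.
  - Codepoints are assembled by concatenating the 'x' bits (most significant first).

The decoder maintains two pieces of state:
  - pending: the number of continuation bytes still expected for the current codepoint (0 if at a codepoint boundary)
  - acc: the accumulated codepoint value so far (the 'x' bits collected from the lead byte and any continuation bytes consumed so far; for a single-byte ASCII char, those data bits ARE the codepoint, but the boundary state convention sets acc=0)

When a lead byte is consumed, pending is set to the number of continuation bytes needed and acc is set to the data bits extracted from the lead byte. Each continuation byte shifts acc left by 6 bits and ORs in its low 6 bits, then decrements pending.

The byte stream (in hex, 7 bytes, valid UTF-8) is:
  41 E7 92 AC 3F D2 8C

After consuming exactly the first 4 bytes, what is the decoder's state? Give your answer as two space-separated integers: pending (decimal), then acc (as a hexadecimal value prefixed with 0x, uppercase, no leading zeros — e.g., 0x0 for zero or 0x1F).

Byte[0]=41: 1-byte. pending=0, acc=0x0
Byte[1]=E7: 3-byte lead. pending=2, acc=0x7
Byte[2]=92: continuation. acc=(acc<<6)|0x12=0x1D2, pending=1
Byte[3]=AC: continuation. acc=(acc<<6)|0x2C=0x74AC, pending=0

Answer: 0 0x74AC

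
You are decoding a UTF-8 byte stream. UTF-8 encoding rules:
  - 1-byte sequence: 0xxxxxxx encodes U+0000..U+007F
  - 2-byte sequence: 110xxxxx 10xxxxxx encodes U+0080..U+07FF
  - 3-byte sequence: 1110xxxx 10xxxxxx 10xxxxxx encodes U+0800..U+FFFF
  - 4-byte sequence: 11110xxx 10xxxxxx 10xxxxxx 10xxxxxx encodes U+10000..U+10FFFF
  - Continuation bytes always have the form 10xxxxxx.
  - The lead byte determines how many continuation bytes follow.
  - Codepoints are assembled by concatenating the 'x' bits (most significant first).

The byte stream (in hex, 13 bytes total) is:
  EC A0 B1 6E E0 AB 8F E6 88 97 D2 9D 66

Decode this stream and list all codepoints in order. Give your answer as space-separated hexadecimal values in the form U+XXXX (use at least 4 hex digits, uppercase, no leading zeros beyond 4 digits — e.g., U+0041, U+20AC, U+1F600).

Byte[0]=EC: 3-byte lead, need 2 cont bytes. acc=0xC
Byte[1]=A0: continuation. acc=(acc<<6)|0x20=0x320
Byte[2]=B1: continuation. acc=(acc<<6)|0x31=0xC831
Completed: cp=U+C831 (starts at byte 0)
Byte[3]=6E: 1-byte ASCII. cp=U+006E
Byte[4]=E0: 3-byte lead, need 2 cont bytes. acc=0x0
Byte[5]=AB: continuation. acc=(acc<<6)|0x2B=0x2B
Byte[6]=8F: continuation. acc=(acc<<6)|0x0F=0xACF
Completed: cp=U+0ACF (starts at byte 4)
Byte[7]=E6: 3-byte lead, need 2 cont bytes. acc=0x6
Byte[8]=88: continuation. acc=(acc<<6)|0x08=0x188
Byte[9]=97: continuation. acc=(acc<<6)|0x17=0x6217
Completed: cp=U+6217 (starts at byte 7)
Byte[10]=D2: 2-byte lead, need 1 cont bytes. acc=0x12
Byte[11]=9D: continuation. acc=(acc<<6)|0x1D=0x49D
Completed: cp=U+049D (starts at byte 10)
Byte[12]=66: 1-byte ASCII. cp=U+0066

Answer: U+C831 U+006E U+0ACF U+6217 U+049D U+0066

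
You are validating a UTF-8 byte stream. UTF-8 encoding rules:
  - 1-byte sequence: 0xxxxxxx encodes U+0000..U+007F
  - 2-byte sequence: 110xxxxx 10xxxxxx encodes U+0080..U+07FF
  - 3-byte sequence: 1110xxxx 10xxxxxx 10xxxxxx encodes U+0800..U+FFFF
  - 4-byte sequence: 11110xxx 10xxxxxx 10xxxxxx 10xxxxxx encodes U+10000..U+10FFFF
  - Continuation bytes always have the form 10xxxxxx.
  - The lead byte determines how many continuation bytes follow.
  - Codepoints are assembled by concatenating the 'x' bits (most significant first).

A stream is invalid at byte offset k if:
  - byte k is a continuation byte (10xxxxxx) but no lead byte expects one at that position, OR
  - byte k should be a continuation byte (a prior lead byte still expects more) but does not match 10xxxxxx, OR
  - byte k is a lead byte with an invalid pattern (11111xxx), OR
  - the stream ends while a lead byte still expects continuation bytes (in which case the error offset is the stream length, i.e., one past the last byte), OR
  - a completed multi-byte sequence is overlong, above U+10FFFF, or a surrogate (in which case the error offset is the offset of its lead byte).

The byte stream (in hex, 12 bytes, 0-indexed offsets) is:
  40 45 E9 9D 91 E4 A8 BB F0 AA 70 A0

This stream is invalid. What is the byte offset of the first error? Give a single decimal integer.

Answer: 10

Derivation:
Byte[0]=40: 1-byte ASCII. cp=U+0040
Byte[1]=45: 1-byte ASCII. cp=U+0045
Byte[2]=E9: 3-byte lead, need 2 cont bytes. acc=0x9
Byte[3]=9D: continuation. acc=(acc<<6)|0x1D=0x25D
Byte[4]=91: continuation. acc=(acc<<6)|0x11=0x9751
Completed: cp=U+9751 (starts at byte 2)
Byte[5]=E4: 3-byte lead, need 2 cont bytes. acc=0x4
Byte[6]=A8: continuation. acc=(acc<<6)|0x28=0x128
Byte[7]=BB: continuation. acc=(acc<<6)|0x3B=0x4A3B
Completed: cp=U+4A3B (starts at byte 5)
Byte[8]=F0: 4-byte lead, need 3 cont bytes. acc=0x0
Byte[9]=AA: continuation. acc=(acc<<6)|0x2A=0x2A
Byte[10]=70: expected 10xxxxxx continuation. INVALID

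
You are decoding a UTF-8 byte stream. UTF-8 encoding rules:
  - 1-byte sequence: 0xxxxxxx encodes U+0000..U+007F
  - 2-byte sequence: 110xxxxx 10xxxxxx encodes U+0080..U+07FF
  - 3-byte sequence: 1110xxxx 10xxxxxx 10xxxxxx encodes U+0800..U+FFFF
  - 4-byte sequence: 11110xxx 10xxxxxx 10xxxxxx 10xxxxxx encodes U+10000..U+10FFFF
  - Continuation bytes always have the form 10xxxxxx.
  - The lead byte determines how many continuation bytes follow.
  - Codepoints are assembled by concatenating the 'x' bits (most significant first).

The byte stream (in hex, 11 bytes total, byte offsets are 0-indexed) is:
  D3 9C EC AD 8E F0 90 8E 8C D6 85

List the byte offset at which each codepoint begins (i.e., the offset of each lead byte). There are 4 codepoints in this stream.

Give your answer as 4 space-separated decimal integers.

Byte[0]=D3: 2-byte lead, need 1 cont bytes. acc=0x13
Byte[1]=9C: continuation. acc=(acc<<6)|0x1C=0x4DC
Completed: cp=U+04DC (starts at byte 0)
Byte[2]=EC: 3-byte lead, need 2 cont bytes. acc=0xC
Byte[3]=AD: continuation. acc=(acc<<6)|0x2D=0x32D
Byte[4]=8E: continuation. acc=(acc<<6)|0x0E=0xCB4E
Completed: cp=U+CB4E (starts at byte 2)
Byte[5]=F0: 4-byte lead, need 3 cont bytes. acc=0x0
Byte[6]=90: continuation. acc=(acc<<6)|0x10=0x10
Byte[7]=8E: continuation. acc=(acc<<6)|0x0E=0x40E
Byte[8]=8C: continuation. acc=(acc<<6)|0x0C=0x1038C
Completed: cp=U+1038C (starts at byte 5)
Byte[9]=D6: 2-byte lead, need 1 cont bytes. acc=0x16
Byte[10]=85: continuation. acc=(acc<<6)|0x05=0x585
Completed: cp=U+0585 (starts at byte 9)

Answer: 0 2 5 9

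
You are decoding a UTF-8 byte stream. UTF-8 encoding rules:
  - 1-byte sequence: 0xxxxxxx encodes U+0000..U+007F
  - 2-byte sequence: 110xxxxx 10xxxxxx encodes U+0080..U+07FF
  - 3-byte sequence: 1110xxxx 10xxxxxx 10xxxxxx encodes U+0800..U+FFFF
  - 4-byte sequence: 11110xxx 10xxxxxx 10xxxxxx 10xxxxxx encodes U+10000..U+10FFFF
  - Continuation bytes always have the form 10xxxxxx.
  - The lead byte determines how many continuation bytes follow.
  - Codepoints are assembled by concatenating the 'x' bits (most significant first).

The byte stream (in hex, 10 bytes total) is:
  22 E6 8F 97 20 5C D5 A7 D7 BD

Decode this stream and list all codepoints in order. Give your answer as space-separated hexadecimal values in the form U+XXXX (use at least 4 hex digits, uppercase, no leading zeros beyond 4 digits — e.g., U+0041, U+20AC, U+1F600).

Byte[0]=22: 1-byte ASCII. cp=U+0022
Byte[1]=E6: 3-byte lead, need 2 cont bytes. acc=0x6
Byte[2]=8F: continuation. acc=(acc<<6)|0x0F=0x18F
Byte[3]=97: continuation. acc=(acc<<6)|0x17=0x63D7
Completed: cp=U+63D7 (starts at byte 1)
Byte[4]=20: 1-byte ASCII. cp=U+0020
Byte[5]=5C: 1-byte ASCII. cp=U+005C
Byte[6]=D5: 2-byte lead, need 1 cont bytes. acc=0x15
Byte[7]=A7: continuation. acc=(acc<<6)|0x27=0x567
Completed: cp=U+0567 (starts at byte 6)
Byte[8]=D7: 2-byte lead, need 1 cont bytes. acc=0x17
Byte[9]=BD: continuation. acc=(acc<<6)|0x3D=0x5FD
Completed: cp=U+05FD (starts at byte 8)

Answer: U+0022 U+63D7 U+0020 U+005C U+0567 U+05FD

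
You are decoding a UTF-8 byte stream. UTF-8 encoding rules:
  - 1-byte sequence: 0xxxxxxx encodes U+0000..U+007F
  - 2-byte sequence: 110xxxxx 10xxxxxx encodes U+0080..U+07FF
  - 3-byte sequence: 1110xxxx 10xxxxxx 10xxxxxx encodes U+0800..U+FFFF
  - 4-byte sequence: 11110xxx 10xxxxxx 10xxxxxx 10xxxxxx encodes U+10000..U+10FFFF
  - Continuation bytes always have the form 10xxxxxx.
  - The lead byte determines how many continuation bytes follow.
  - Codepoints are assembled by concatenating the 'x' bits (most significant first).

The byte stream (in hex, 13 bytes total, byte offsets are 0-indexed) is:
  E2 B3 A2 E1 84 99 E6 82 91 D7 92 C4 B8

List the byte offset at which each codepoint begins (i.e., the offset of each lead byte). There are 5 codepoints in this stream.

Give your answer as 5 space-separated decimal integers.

Byte[0]=E2: 3-byte lead, need 2 cont bytes. acc=0x2
Byte[1]=B3: continuation. acc=(acc<<6)|0x33=0xB3
Byte[2]=A2: continuation. acc=(acc<<6)|0x22=0x2CE2
Completed: cp=U+2CE2 (starts at byte 0)
Byte[3]=E1: 3-byte lead, need 2 cont bytes. acc=0x1
Byte[4]=84: continuation. acc=(acc<<6)|0x04=0x44
Byte[5]=99: continuation. acc=(acc<<6)|0x19=0x1119
Completed: cp=U+1119 (starts at byte 3)
Byte[6]=E6: 3-byte lead, need 2 cont bytes. acc=0x6
Byte[7]=82: continuation. acc=(acc<<6)|0x02=0x182
Byte[8]=91: continuation. acc=(acc<<6)|0x11=0x6091
Completed: cp=U+6091 (starts at byte 6)
Byte[9]=D7: 2-byte lead, need 1 cont bytes. acc=0x17
Byte[10]=92: continuation. acc=(acc<<6)|0x12=0x5D2
Completed: cp=U+05D2 (starts at byte 9)
Byte[11]=C4: 2-byte lead, need 1 cont bytes. acc=0x4
Byte[12]=B8: continuation. acc=(acc<<6)|0x38=0x138
Completed: cp=U+0138 (starts at byte 11)

Answer: 0 3 6 9 11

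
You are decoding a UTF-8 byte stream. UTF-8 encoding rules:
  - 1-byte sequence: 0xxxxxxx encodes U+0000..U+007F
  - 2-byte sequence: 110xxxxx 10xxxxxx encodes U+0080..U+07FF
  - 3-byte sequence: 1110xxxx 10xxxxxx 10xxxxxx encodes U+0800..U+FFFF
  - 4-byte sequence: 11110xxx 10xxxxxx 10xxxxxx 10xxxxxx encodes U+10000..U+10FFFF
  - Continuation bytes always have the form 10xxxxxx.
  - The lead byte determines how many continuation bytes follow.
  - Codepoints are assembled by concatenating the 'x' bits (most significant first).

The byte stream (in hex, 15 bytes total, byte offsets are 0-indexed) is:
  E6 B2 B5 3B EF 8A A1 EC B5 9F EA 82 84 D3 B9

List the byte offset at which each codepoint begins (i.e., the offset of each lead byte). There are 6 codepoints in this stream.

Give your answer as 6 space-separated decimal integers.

Answer: 0 3 4 7 10 13

Derivation:
Byte[0]=E6: 3-byte lead, need 2 cont bytes. acc=0x6
Byte[1]=B2: continuation. acc=(acc<<6)|0x32=0x1B2
Byte[2]=B5: continuation. acc=(acc<<6)|0x35=0x6CB5
Completed: cp=U+6CB5 (starts at byte 0)
Byte[3]=3B: 1-byte ASCII. cp=U+003B
Byte[4]=EF: 3-byte lead, need 2 cont bytes. acc=0xF
Byte[5]=8A: continuation. acc=(acc<<6)|0x0A=0x3CA
Byte[6]=A1: continuation. acc=(acc<<6)|0x21=0xF2A1
Completed: cp=U+F2A1 (starts at byte 4)
Byte[7]=EC: 3-byte lead, need 2 cont bytes. acc=0xC
Byte[8]=B5: continuation. acc=(acc<<6)|0x35=0x335
Byte[9]=9F: continuation. acc=(acc<<6)|0x1F=0xCD5F
Completed: cp=U+CD5F (starts at byte 7)
Byte[10]=EA: 3-byte lead, need 2 cont bytes. acc=0xA
Byte[11]=82: continuation. acc=(acc<<6)|0x02=0x282
Byte[12]=84: continuation. acc=(acc<<6)|0x04=0xA084
Completed: cp=U+A084 (starts at byte 10)
Byte[13]=D3: 2-byte lead, need 1 cont bytes. acc=0x13
Byte[14]=B9: continuation. acc=(acc<<6)|0x39=0x4F9
Completed: cp=U+04F9 (starts at byte 13)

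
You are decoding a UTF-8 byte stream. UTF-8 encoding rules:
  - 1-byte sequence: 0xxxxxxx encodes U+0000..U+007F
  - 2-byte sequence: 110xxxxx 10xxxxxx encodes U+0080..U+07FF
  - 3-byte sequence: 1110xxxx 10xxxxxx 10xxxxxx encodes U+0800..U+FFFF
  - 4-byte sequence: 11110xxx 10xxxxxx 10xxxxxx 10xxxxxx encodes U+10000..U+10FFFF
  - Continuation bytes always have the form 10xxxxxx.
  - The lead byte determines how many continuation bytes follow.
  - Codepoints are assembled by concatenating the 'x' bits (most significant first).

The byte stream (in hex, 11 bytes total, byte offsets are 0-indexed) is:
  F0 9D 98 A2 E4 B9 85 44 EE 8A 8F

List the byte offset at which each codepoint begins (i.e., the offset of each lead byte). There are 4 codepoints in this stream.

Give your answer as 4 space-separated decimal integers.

Answer: 0 4 7 8

Derivation:
Byte[0]=F0: 4-byte lead, need 3 cont bytes. acc=0x0
Byte[1]=9D: continuation. acc=(acc<<6)|0x1D=0x1D
Byte[2]=98: continuation. acc=(acc<<6)|0x18=0x758
Byte[3]=A2: continuation. acc=(acc<<6)|0x22=0x1D622
Completed: cp=U+1D622 (starts at byte 0)
Byte[4]=E4: 3-byte lead, need 2 cont bytes. acc=0x4
Byte[5]=B9: continuation. acc=(acc<<6)|0x39=0x139
Byte[6]=85: continuation. acc=(acc<<6)|0x05=0x4E45
Completed: cp=U+4E45 (starts at byte 4)
Byte[7]=44: 1-byte ASCII. cp=U+0044
Byte[8]=EE: 3-byte lead, need 2 cont bytes. acc=0xE
Byte[9]=8A: continuation. acc=(acc<<6)|0x0A=0x38A
Byte[10]=8F: continuation. acc=(acc<<6)|0x0F=0xE28F
Completed: cp=U+E28F (starts at byte 8)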